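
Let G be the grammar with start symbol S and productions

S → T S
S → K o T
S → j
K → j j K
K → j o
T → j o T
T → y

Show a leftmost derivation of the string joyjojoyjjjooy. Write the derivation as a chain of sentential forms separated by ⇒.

S⇒TS⇒joTS⇒joyS⇒joyTS⇒joyjoTS⇒joyjojoTS⇒joyjojoyS⇒joyjojoyKoT⇒joyjojoyjjKoT⇒joyjojoyjjjooT⇒joyjojoyjjjooy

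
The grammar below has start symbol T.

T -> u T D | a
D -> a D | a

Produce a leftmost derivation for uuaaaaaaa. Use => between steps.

T=>uTD=>uuTDD=>uuaDD=>uuaaDD=>uuaaaDD=>uuaaaaDD=>uuaaaaaDD=>uuaaaaaaD=>uuaaaaaaa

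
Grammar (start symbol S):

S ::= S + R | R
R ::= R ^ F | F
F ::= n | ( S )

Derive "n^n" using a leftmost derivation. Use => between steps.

S => R   [S ::= R]
R => R^F   [R ::= R ^ F]
R^F => F^F   [R ::= F]
F^F => n^F   [F ::= n]
n^F => n^n   [F ::= n]

S => R => R^F => F^F => n^F => n^n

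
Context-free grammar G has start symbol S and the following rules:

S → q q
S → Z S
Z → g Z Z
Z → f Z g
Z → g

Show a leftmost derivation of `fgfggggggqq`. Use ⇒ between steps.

S ⇒ ZS   [S → Z S]
ZS ⇒ fZgS   [Z → f Z g]
fZgS ⇒ fgZZgS   [Z → g Z Z]
fgZZgS ⇒ fgfZgZgS   [Z → f Z g]
fgfZgZgS ⇒ fgfgZZgZgS   [Z → g Z Z]
fgfgZZgZgS ⇒ fgfggZgZgS   [Z → g]
fgfggZgZgS ⇒ fgfggggZgS   [Z → g]
fgfggggZgS ⇒ fgfggggggS   [Z → g]
fgfggggggS ⇒ fgfggggggqq   [S → q q]

S ⇒ ZS ⇒ fZgS ⇒ fgZZgS ⇒ fgfZgZgS ⇒ fgfgZZgZgS ⇒ fgfggZgZgS ⇒ fgfggggZgS ⇒ fgfggggggS ⇒ fgfggggggqq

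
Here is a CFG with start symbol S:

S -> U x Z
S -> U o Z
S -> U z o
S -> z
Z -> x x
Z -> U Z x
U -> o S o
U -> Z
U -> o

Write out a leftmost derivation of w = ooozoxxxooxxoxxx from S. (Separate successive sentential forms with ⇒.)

S ⇒ UxZ ⇒ oSoxZ ⇒ oUoZoxZ ⇒ ooSooZoxZ ⇒ ooUxZooZoxZ ⇒ oooSoxZooZoxZ ⇒ ooozoxZooZoxZ ⇒ ooozoxxxooZoxZ ⇒ ooozoxxxooxxoxZ ⇒ ooozoxxxooxxoxxx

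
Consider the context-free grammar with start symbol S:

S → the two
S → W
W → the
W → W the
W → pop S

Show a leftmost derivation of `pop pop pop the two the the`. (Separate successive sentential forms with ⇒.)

S ⇒ W ⇒ pop S ⇒ pop W ⇒ pop W the ⇒ pop W the the ⇒ pop pop S the the ⇒ pop pop W the the ⇒ pop pop pop S the the ⇒ pop pop pop the two the the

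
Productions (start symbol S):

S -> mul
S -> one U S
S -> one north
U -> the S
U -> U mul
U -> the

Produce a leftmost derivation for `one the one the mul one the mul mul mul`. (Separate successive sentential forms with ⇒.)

S ⇒ one U S   [S -> one U S]
one U S ⇒ one the S S   [U -> the S]
one the S S ⇒ one the one U S S   [S -> one U S]
one the one U S S ⇒ one the one the S S S   [U -> the S]
one the one the S S S ⇒ one the one the mul S S   [S -> mul]
one the one the mul S S ⇒ one the one the mul one U S S   [S -> one U S]
one the one the mul one U S S ⇒ one the one the mul one U mul S S   [U -> U mul]
one the one the mul one U mul S S ⇒ one the one the mul one the mul S S   [U -> the]
one the one the mul one the mul S S ⇒ one the one the mul one the mul mul S   [S -> mul]
one the one the mul one the mul mul S ⇒ one the one the mul one the mul mul mul   [S -> mul]

S ⇒ one U S ⇒ one the S S ⇒ one the one U S S ⇒ one the one the S S S ⇒ one the one the mul S S ⇒ one the one the mul one U S S ⇒ one the one the mul one U mul S S ⇒ one the one the mul one the mul S S ⇒ one the one the mul one the mul mul S ⇒ one the one the mul one the mul mul mul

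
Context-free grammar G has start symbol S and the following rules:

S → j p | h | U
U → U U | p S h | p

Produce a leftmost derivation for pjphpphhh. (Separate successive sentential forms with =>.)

S => U => UU => pShU => pjphU => pjphpSh => pjphpUh => pjphppShh => pjphpphhh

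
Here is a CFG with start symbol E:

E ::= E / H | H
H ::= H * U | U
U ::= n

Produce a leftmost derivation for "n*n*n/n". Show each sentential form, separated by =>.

E => E/H => H/H => H*U/H => H*U*U/H => U*U*U/H => n*U*U/H => n*n*U/H => n*n*n/H => n*n*n/U => n*n*n/n

E => E/H   [E ::= E / H]
E/H => H/H   [E ::= H]
H/H => H*U/H   [H ::= H * U]
H*U/H => H*U*U/H   [H ::= H * U]
H*U*U/H => U*U*U/H   [H ::= U]
U*U*U/H => n*U*U/H   [U ::= n]
n*U*U/H => n*n*U/H   [U ::= n]
n*n*U/H => n*n*n/H   [U ::= n]
n*n*n/H => n*n*n/U   [H ::= U]
n*n*n/U => n*n*n/n   [U ::= n]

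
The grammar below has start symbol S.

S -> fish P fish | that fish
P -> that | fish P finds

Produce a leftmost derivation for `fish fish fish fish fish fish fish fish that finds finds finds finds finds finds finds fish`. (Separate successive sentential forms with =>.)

S => fish P fish => fish fish P finds fish => fish fish fish P finds finds fish => fish fish fish fish P finds finds finds fish => fish fish fish fish fish P finds finds finds finds fish => fish fish fish fish fish fish P finds finds finds finds finds fish => fish fish fish fish fish fish fish P finds finds finds finds finds finds fish => fish fish fish fish fish fish fish fish P finds finds finds finds finds finds finds fish => fish fish fish fish fish fish fish fish that finds finds finds finds finds finds finds fish

S => fish P fish   [S -> fish P fish]
fish P fish => fish fish P finds fish   [P -> fish P finds]
fish fish P finds fish => fish fish fish P finds finds fish   [P -> fish P finds]
fish fish fish P finds finds fish => fish fish fish fish P finds finds finds fish   [P -> fish P finds]
fish fish fish fish P finds finds finds fish => fish fish fish fish fish P finds finds finds finds fish   [P -> fish P finds]
fish fish fish fish fish P finds finds finds finds fish => fish fish fish fish fish fish P finds finds finds finds finds fish   [P -> fish P finds]
fish fish fish fish fish fish P finds finds finds finds finds fish => fish fish fish fish fish fish fish P finds finds finds finds finds finds fish   [P -> fish P finds]
fish fish fish fish fish fish fish P finds finds finds finds finds finds fish => fish fish fish fish fish fish fish fish P finds finds finds finds finds finds finds fish   [P -> fish P finds]
fish fish fish fish fish fish fish fish P finds finds finds finds finds finds finds fish => fish fish fish fish fish fish fish fish that finds finds finds finds finds finds finds fish   [P -> that]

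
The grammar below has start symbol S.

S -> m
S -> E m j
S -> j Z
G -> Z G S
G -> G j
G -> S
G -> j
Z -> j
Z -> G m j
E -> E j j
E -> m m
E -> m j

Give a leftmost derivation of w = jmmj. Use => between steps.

S => jZ   [S -> j Z]
jZ => jGmj   [Z -> G m j]
jGmj => jSmj   [G -> S]
jSmj => jmmj   [S -> m]

S => jZ => jGmj => jSmj => jmmj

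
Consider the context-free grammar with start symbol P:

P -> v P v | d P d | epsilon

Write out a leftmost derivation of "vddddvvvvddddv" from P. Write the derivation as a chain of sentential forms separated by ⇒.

P ⇒ vPv ⇒ vdPdv ⇒ vddPddv ⇒ vdddPdddv ⇒ vddddPddddv ⇒ vddddvPvddddv ⇒ vddddvvPvvddddv ⇒ vddddvvvvddddv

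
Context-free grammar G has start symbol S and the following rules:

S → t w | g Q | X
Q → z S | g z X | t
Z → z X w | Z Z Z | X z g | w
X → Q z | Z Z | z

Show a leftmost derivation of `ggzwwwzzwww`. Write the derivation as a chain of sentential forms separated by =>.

S => gQ   [S → g Q]
gQ => ggzX   [Q → g z X]
ggzX => ggzZZ   [X → Z Z]
ggzZZ => ggzZZZZ   [Z → Z Z Z]
ggzZZZZ => ggzZZZZZZ   [Z → Z Z Z]
ggzZZZZZZ => ggzwZZZZZ   [Z → w]
ggzwZZZZZ => ggzwwZZZZ   [Z → w]
ggzwwZZZZ => ggzwwwZZZ   [Z → w]
ggzwwwZZZ => ggzwwwzXwZZ   [Z → z X w]
ggzwwwzXwZZ => ggzwwwzzwZZ   [X → z]
ggzwwwzzwZZ => ggzwwwzzwwZ   [Z → w]
ggzwwwzzwwZ => ggzwwwzzwww   [Z → w]

S => gQ => ggzX => ggzZZ => ggzZZZZ => ggzZZZZZZ => ggzwZZZZZ => ggzwwZZZZ => ggzwwwZZZ => ggzwwwzXwZZ => ggzwwwzzwZZ => ggzwwwzzwwZ => ggzwwwzzwww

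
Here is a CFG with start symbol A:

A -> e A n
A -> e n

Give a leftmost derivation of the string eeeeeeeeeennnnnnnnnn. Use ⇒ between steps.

A⇒eAn⇒eeAnn⇒eeeAnnn⇒eeeeAnnnn⇒eeeeeAnnnnn⇒eeeeeeAnnnnnn⇒eeeeeeeAnnnnnnn⇒eeeeeeeeAnnnnnnnn⇒eeeeeeeeeAnnnnnnnnn⇒eeeeeeeeeennnnnnnnnn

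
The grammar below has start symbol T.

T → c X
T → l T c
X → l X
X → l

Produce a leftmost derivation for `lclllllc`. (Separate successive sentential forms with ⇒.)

T ⇒ lTc ⇒ lcXc ⇒ lclXc ⇒ lcllXc ⇒ lclllXc ⇒ lcllllXc ⇒ lclllllc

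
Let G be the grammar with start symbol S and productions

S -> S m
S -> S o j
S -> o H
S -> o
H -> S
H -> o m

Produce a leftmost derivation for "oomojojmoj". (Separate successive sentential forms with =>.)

S=>Soj=>Smoj=>Sojmoj=>Sojojmoj=>oHojojmoj=>oomojojmoj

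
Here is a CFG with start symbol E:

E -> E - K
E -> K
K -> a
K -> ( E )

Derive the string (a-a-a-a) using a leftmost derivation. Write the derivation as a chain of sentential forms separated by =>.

E=>K=>(E)=>(E-K)=>(E-K-K)=>(E-K-K-K)=>(K-K-K-K)=>(a-K-K-K)=>(a-a-K-K)=>(a-a-a-K)=>(a-a-a-a)

E => K   [E -> K]
K => (E)   [K -> ( E )]
(E) => (E-K)   [E -> E - K]
(E-K) => (E-K-K)   [E -> E - K]
(E-K-K) => (E-K-K-K)   [E -> E - K]
(E-K-K-K) => (K-K-K-K)   [E -> K]
(K-K-K-K) => (a-K-K-K)   [K -> a]
(a-K-K-K) => (a-a-K-K)   [K -> a]
(a-a-K-K) => (a-a-a-K)   [K -> a]
(a-a-a-K) => (a-a-a-a)   [K -> a]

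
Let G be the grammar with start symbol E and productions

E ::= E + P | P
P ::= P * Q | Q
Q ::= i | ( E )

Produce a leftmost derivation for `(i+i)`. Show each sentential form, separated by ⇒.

E ⇒ P   [E ::= P]
P ⇒ Q   [P ::= Q]
Q ⇒ (E)   [Q ::= ( E )]
(E) ⇒ (E+P)   [E ::= E + P]
(E+P) ⇒ (P+P)   [E ::= P]
(P+P) ⇒ (Q+P)   [P ::= Q]
(Q+P) ⇒ (i+P)   [Q ::= i]
(i+P) ⇒ (i+Q)   [P ::= Q]
(i+Q) ⇒ (i+i)   [Q ::= i]

E ⇒ P ⇒ Q ⇒ (E) ⇒ (E+P) ⇒ (P+P) ⇒ (Q+P) ⇒ (i+P) ⇒ (i+Q) ⇒ (i+i)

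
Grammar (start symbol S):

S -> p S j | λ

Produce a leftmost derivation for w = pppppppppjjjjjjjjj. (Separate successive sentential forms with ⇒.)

S ⇒ pSj   [S -> p S j]
pSj ⇒ ppSjj   [S -> p S j]
ppSjj ⇒ pppSjjj   [S -> p S j]
pppSjjj ⇒ ppppSjjjj   [S -> p S j]
ppppSjjjj ⇒ pppppSjjjjj   [S -> p S j]
pppppSjjjjj ⇒ ppppppSjjjjjj   [S -> p S j]
ppppppSjjjjjj ⇒ pppppppSjjjjjjj   [S -> p S j]
pppppppSjjjjjjj ⇒ ppppppppSjjjjjjjj   [S -> p S j]
ppppppppSjjjjjjjj ⇒ pppppppppSjjjjjjjjj   [S -> p S j]
pppppppppSjjjjjjjjj ⇒ pppppppppjjjjjjjjj   [S -> λ]

S⇒pSj⇒ppSjj⇒pppSjjj⇒ppppSjjjj⇒pppppSjjjjj⇒ppppppSjjjjjj⇒pppppppSjjjjjjj⇒ppppppppSjjjjjjjj⇒pppppppppSjjjjjjjjj⇒pppppppppjjjjjjjjj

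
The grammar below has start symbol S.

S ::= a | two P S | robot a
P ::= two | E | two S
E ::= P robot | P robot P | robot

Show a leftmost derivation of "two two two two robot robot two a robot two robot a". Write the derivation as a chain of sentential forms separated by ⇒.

S ⇒ two P S ⇒ two E S ⇒ two P robot P S ⇒ two two S robot P S ⇒ two two two P S robot P S ⇒ two two two E S robot P S ⇒ two two two P robot P S robot P S ⇒ two two two E robot P S robot P S ⇒ two two two P robot robot P S robot P S ⇒ two two two two robot robot P S robot P S ⇒ two two two two robot robot two S robot P S ⇒ two two two two robot robot two a robot P S ⇒ two two two two robot robot two a robot two S ⇒ two two two two robot robot two a robot two robot a

S ⇒ two P S   [S ::= two P S]
two P S ⇒ two E S   [P ::= E]
two E S ⇒ two P robot P S   [E ::= P robot P]
two P robot P S ⇒ two two S robot P S   [P ::= two S]
two two S robot P S ⇒ two two two P S robot P S   [S ::= two P S]
two two two P S robot P S ⇒ two two two E S robot P S   [P ::= E]
two two two E S robot P S ⇒ two two two P robot P S robot P S   [E ::= P robot P]
two two two P robot P S robot P S ⇒ two two two E robot P S robot P S   [P ::= E]
two two two E robot P S robot P S ⇒ two two two P robot robot P S robot P S   [E ::= P robot]
two two two P robot robot P S robot P S ⇒ two two two two robot robot P S robot P S   [P ::= two]
two two two two robot robot P S robot P S ⇒ two two two two robot robot two S robot P S   [P ::= two]
two two two two robot robot two S robot P S ⇒ two two two two robot robot two a robot P S   [S ::= a]
two two two two robot robot two a robot P S ⇒ two two two two robot robot two a robot two S   [P ::= two]
two two two two robot robot two a robot two S ⇒ two two two two robot robot two a robot two robot a   [S ::= robot a]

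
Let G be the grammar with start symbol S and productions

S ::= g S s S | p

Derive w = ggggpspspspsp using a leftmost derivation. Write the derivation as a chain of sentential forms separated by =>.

S => gSsS   [S ::= g S s S]
gSsS => ggSsSsS   [S ::= g S s S]
ggSsSsS => gggSsSsSsS   [S ::= g S s S]
gggSsSsSsS => ggggSsSsSsSsS   [S ::= g S s S]
ggggSsSsSsSsS => ggggpsSsSsSsS   [S ::= p]
ggggpsSsSsSsS => ggggpspsSsSsS   [S ::= p]
ggggpspsSsSsS => ggggpspspsSsS   [S ::= p]
ggggpspspsSsS => ggggpspspspsS   [S ::= p]
ggggpspspspsS => ggggpspspspsp   [S ::= p]

S => gSsS => ggSsSsS => gggSsSsSsS => ggggSsSsSsSsS => ggggpsSsSsSsS => ggggpspsSsSsS => ggggpspspsSsS => ggggpspspspsS => ggggpspspspsp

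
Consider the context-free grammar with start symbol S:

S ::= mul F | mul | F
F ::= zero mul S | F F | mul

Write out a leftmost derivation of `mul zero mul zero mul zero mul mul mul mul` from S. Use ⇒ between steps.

S ⇒ mul F ⇒ mul F F ⇒ mul zero mul S F ⇒ mul zero mul F F ⇒ mul zero mul F F F ⇒ mul zero mul zero mul S F F ⇒ mul zero mul zero mul F F F ⇒ mul zero mul zero mul zero mul S F F ⇒ mul zero mul zero mul zero mul F F F ⇒ mul zero mul zero mul zero mul mul F F ⇒ mul zero mul zero mul zero mul mul mul F ⇒ mul zero mul zero mul zero mul mul mul mul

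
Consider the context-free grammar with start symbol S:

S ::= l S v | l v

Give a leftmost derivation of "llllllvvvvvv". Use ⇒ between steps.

S⇒lSv⇒llSvv⇒lllSvvv⇒llllSvvvv⇒lllllSvvvvv⇒llllllvvvvvv

S ⇒ lSv   [S ::= l S v]
lSv ⇒ llSvv   [S ::= l S v]
llSvv ⇒ lllSvvv   [S ::= l S v]
lllSvvv ⇒ llllSvvvv   [S ::= l S v]
llllSvvvv ⇒ lllllSvvvvv   [S ::= l S v]
lllllSvvvvv ⇒ llllllvvvvvv   [S ::= l v]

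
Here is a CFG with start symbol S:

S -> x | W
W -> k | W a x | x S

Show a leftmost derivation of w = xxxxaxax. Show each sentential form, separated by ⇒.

S ⇒ W   [S -> W]
W ⇒ Wax   [W -> W a x]
Wax ⇒ xSax   [W -> x S]
xSax ⇒ xWax   [S -> W]
xWax ⇒ xxSax   [W -> x S]
xxSax ⇒ xxWax   [S -> W]
xxWax ⇒ xxWaxax   [W -> W a x]
xxWaxax ⇒ xxxSaxax   [W -> x S]
xxxSaxax ⇒ xxxxaxax   [S -> x]

S ⇒ W ⇒ Wax ⇒ xSax ⇒ xWax ⇒ xxSax ⇒ xxWax ⇒ xxWaxax ⇒ xxxSaxax ⇒ xxxxaxax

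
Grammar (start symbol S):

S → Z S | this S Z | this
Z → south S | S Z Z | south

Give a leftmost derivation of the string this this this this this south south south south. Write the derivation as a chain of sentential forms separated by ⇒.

S ⇒ this S Z ⇒ this this S Z Z ⇒ this this this S Z Z Z ⇒ this this this this S Z Z Z Z ⇒ this this this this this Z Z Z Z ⇒ this this this this this south Z Z Z ⇒ this this this this this south south Z Z ⇒ this this this this this south south south Z ⇒ this this this this this south south south south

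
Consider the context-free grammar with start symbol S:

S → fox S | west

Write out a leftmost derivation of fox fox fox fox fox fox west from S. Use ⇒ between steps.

S ⇒ fox S   [S → fox S]
fox S ⇒ fox fox S   [S → fox S]
fox fox S ⇒ fox fox fox S   [S → fox S]
fox fox fox S ⇒ fox fox fox fox S   [S → fox S]
fox fox fox fox S ⇒ fox fox fox fox fox S   [S → fox S]
fox fox fox fox fox S ⇒ fox fox fox fox fox fox S   [S → fox S]
fox fox fox fox fox fox S ⇒ fox fox fox fox fox fox west   [S → west]

S ⇒ fox S ⇒ fox fox S ⇒ fox fox fox S ⇒ fox fox fox fox S ⇒ fox fox fox fox fox S ⇒ fox fox fox fox fox fox S ⇒ fox fox fox fox fox fox west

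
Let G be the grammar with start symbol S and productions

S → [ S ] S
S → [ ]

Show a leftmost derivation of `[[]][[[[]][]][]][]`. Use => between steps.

S => [S]S   [S → [ S ] S]
[S]S => [[]]S   [S → [ ]]
[[]]S => [[]][S]S   [S → [ S ] S]
[[]][S]S => [[]][[S]S]S   [S → [ S ] S]
[[]][[S]S]S => [[]][[[S]S]S]S   [S → [ S ] S]
[[]][[[S]S]S]S => [[]][[[[]]S]S]S   [S → [ ]]
[[]][[[[]]S]S]S => [[]][[[[]][]]S]S   [S → [ ]]
[[]][[[[]][]]S]S => [[]][[[[]][]][]]S   [S → [ ]]
[[]][[[[]][]][]]S => [[]][[[[]][]][]][]   [S → [ ]]

S => [S]S => [[]]S => [[]][S]S => [[]][[S]S]S => [[]][[[S]S]S]S => [[]][[[[]]S]S]S => [[]][[[[]][]]S]S => [[]][[[[]][]][]]S => [[]][[[[]][]][]][]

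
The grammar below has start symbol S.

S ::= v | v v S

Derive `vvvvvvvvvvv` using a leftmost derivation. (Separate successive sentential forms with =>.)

S => vvS => vvvvS => vvvvvvS => vvvvvvvvS => vvvvvvvvvvS => vvvvvvvvvvv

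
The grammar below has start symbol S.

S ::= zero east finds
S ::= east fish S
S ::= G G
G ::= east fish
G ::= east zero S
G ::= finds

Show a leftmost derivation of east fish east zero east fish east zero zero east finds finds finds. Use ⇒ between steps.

S ⇒ east fish S ⇒ east fish G G ⇒ east fish east zero S G ⇒ east fish east zero east fish S G ⇒ east fish east zero east fish G G G ⇒ east fish east zero east fish east zero S G G ⇒ east fish east zero east fish east zero zero east finds G G ⇒ east fish east zero east fish east zero zero east finds finds G ⇒ east fish east zero east fish east zero zero east finds finds finds

S ⇒ east fish S   [S ::= east fish S]
east fish S ⇒ east fish G G   [S ::= G G]
east fish G G ⇒ east fish east zero S G   [G ::= east zero S]
east fish east zero S G ⇒ east fish east zero east fish S G   [S ::= east fish S]
east fish east zero east fish S G ⇒ east fish east zero east fish G G G   [S ::= G G]
east fish east zero east fish G G G ⇒ east fish east zero east fish east zero S G G   [G ::= east zero S]
east fish east zero east fish east zero S G G ⇒ east fish east zero east fish east zero zero east finds G G   [S ::= zero east finds]
east fish east zero east fish east zero zero east finds G G ⇒ east fish east zero east fish east zero zero east finds finds G   [G ::= finds]
east fish east zero east fish east zero zero east finds finds G ⇒ east fish east zero east fish east zero zero east finds finds finds   [G ::= finds]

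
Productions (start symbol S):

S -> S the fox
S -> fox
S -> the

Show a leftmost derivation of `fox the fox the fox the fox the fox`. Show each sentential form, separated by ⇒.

S ⇒ S the fox ⇒ S the fox the fox ⇒ S the fox the fox the fox ⇒ S the fox the fox the fox the fox ⇒ fox the fox the fox the fox the fox

S ⇒ S the fox   [S -> S the fox]
S the fox ⇒ S the fox the fox   [S -> S the fox]
S the fox the fox ⇒ S the fox the fox the fox   [S -> S the fox]
S the fox the fox the fox ⇒ S the fox the fox the fox the fox   [S -> S the fox]
S the fox the fox the fox the fox ⇒ fox the fox the fox the fox the fox   [S -> fox]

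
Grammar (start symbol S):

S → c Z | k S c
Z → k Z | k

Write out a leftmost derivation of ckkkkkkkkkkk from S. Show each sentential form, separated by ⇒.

S⇒cZ⇒ckZ⇒ckkZ⇒ckkkZ⇒ckkkkZ⇒ckkkkkZ⇒ckkkkkkZ⇒ckkkkkkkZ⇒ckkkkkkkkZ⇒ckkkkkkkkkZ⇒ckkkkkkkkkkZ⇒ckkkkkkkkkkk

S ⇒ cZ   [S → c Z]
cZ ⇒ ckZ   [Z → k Z]
ckZ ⇒ ckkZ   [Z → k Z]
ckkZ ⇒ ckkkZ   [Z → k Z]
ckkkZ ⇒ ckkkkZ   [Z → k Z]
ckkkkZ ⇒ ckkkkkZ   [Z → k Z]
ckkkkkZ ⇒ ckkkkkkZ   [Z → k Z]
ckkkkkkZ ⇒ ckkkkkkkZ   [Z → k Z]
ckkkkkkkZ ⇒ ckkkkkkkkZ   [Z → k Z]
ckkkkkkkkZ ⇒ ckkkkkkkkkZ   [Z → k Z]
ckkkkkkkkkZ ⇒ ckkkkkkkkkkZ   [Z → k Z]
ckkkkkkkkkkZ ⇒ ckkkkkkkkkkk   [Z → k]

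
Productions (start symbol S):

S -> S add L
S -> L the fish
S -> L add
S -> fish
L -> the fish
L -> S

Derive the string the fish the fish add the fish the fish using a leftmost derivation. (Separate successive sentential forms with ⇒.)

S ⇒ S add L   [S -> S add L]
S add L ⇒ L the fish add L   [S -> L the fish]
L the fish add L ⇒ the fish the fish add L   [L -> the fish]
the fish the fish add L ⇒ the fish the fish add S   [L -> S]
the fish the fish add S ⇒ the fish the fish add L the fish   [S -> L the fish]
the fish the fish add L the fish ⇒ the fish the fish add the fish the fish   [L -> the fish]

S ⇒ S add L ⇒ L the fish add L ⇒ the fish the fish add L ⇒ the fish the fish add S ⇒ the fish the fish add L the fish ⇒ the fish the fish add the fish the fish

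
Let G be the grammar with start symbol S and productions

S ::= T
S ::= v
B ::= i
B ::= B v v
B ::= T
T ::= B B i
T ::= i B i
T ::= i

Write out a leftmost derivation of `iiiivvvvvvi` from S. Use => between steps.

S => T => iBi => iBvvi => iBvvvvi => iBvvvvvvi => iTvvvvvvi => iiBivvvvvvi => iiiivvvvvvi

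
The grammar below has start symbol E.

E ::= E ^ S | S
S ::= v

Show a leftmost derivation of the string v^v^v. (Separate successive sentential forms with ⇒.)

E ⇒ E^S ⇒ E^S^S ⇒ S^S^S ⇒ v^S^S ⇒ v^v^S ⇒ v^v^v

E ⇒ E^S   [E ::= E ^ S]
E^S ⇒ E^S^S   [E ::= E ^ S]
E^S^S ⇒ S^S^S   [E ::= S]
S^S^S ⇒ v^S^S   [S ::= v]
v^S^S ⇒ v^v^S   [S ::= v]
v^v^S ⇒ v^v^v   [S ::= v]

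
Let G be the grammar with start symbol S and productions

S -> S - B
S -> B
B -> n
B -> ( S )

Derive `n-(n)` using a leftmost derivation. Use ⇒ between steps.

S⇒S-B⇒B-B⇒n-B⇒n-(S)⇒n-(B)⇒n-(n)

S ⇒ S-B   [S -> S - B]
S-B ⇒ B-B   [S -> B]
B-B ⇒ n-B   [B -> n]
n-B ⇒ n-(S)   [B -> ( S )]
n-(S) ⇒ n-(B)   [S -> B]
n-(B) ⇒ n-(n)   [B -> n]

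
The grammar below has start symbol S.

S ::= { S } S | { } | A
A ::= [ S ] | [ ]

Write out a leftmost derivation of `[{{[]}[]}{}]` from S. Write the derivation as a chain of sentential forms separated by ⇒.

S ⇒ A ⇒ [S] ⇒ [{S}S] ⇒ [{{S}S}S] ⇒ [{{A}S}S] ⇒ [{{[]}S}S] ⇒ [{{[]}A}S] ⇒ [{{[]}[]}S] ⇒ [{{[]}[]}{}]

S ⇒ A   [S ::= A]
A ⇒ [S]   [A ::= [ S ]]
[S] ⇒ [{S}S]   [S ::= { S } S]
[{S}S] ⇒ [{{S}S}S]   [S ::= { S } S]
[{{S}S}S] ⇒ [{{A}S}S]   [S ::= A]
[{{A}S}S] ⇒ [{{[]}S}S]   [A ::= [ ]]
[{{[]}S}S] ⇒ [{{[]}A}S]   [S ::= A]
[{{[]}A}S] ⇒ [{{[]}[]}S]   [A ::= [ ]]
[{{[]}[]}S] ⇒ [{{[]}[]}{}]   [S ::= { }]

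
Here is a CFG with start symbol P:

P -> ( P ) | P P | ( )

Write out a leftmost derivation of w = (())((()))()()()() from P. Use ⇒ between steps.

P ⇒ PP   [P -> P P]
PP ⇒ PPP   [P -> P P]
PPP ⇒ PPPP   [P -> P P]
PPPP ⇒ PPPPP   [P -> P P]
PPPPP ⇒ PPPPPP   [P -> P P]
PPPPPP ⇒ (P)PPPPP   [P -> ( P )]
(P)PPPPP ⇒ (())PPPPP   [P -> ( )]
(())PPPPP ⇒ (())(P)PPPP   [P -> ( P )]
(())(P)PPPP ⇒ (())((P))PPPP   [P -> ( P )]
(())((P))PPPP ⇒ (())((()))PPPP   [P -> ( )]
(())((()))PPPP ⇒ (())((()))()PPP   [P -> ( )]
(())((()))()PPP ⇒ (())((()))()()PP   [P -> ( )]
(())((()))()()PP ⇒ (())((()))()()()P   [P -> ( )]
(())((()))()()()P ⇒ (())((()))()()()()   [P -> ( )]

P⇒PP⇒PPP⇒PPPP⇒PPPPP⇒PPPPPP⇒(P)PPPPP⇒(())PPPPP⇒(())(P)PPPP⇒(())((P))PPPP⇒(())((()))PPPP⇒(())((()))()PPP⇒(())((()))()()PP⇒(())((()))()()()P⇒(())((()))()()()()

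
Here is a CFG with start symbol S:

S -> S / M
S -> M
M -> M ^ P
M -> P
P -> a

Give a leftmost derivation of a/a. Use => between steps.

S => S/M   [S -> S / M]
S/M => M/M   [S -> M]
M/M => P/M   [M -> P]
P/M => a/M   [P -> a]
a/M => a/P   [M -> P]
a/P => a/a   [P -> a]

S => S/M => M/M => P/M => a/M => a/P => a/a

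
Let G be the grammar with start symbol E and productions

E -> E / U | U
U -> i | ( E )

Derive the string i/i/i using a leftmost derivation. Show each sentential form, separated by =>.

E => E/U   [E -> E / U]
E/U => E/U/U   [E -> E / U]
E/U/U => U/U/U   [E -> U]
U/U/U => i/U/U   [U -> i]
i/U/U => i/i/U   [U -> i]
i/i/U => i/i/i   [U -> i]

E=>E/U=>E/U/U=>U/U/U=>i/U/U=>i/i/U=>i/i/i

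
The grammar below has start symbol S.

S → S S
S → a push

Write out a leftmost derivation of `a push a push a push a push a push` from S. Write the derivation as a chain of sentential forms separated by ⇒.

S ⇒ S S ⇒ S S S ⇒ a push S S ⇒ a push S S S ⇒ a push a push S S ⇒ a push a push S S S ⇒ a push a push a push S S ⇒ a push a push a push a push S ⇒ a push a push a push a push a push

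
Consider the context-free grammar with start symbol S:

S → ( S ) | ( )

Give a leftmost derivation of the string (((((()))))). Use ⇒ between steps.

S ⇒ (S) ⇒ ((S)) ⇒ (((S))) ⇒ ((((S)))) ⇒ (((((S))))) ⇒ (((((())))))

S ⇒ (S)   [S → ( S )]
(S) ⇒ ((S))   [S → ( S )]
((S)) ⇒ (((S)))   [S → ( S )]
(((S))) ⇒ ((((S))))   [S → ( S )]
((((S)))) ⇒ (((((S)))))   [S → ( S )]
(((((S))))) ⇒ (((((())))))   [S → ( )]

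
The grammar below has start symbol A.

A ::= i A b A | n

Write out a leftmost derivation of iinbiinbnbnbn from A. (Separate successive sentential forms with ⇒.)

A ⇒ iAbA ⇒ iiAbAbA ⇒ iinbAbA ⇒ iinbiAbAbA ⇒ iinbiiAbAbAbA ⇒ iinbiinbAbAbA ⇒ iinbiinbnbAbA ⇒ iinbiinbnbnbA ⇒ iinbiinbnbnbn

A ⇒ iAbA   [A ::= i A b A]
iAbA ⇒ iiAbAbA   [A ::= i A b A]
iiAbAbA ⇒ iinbAbA   [A ::= n]
iinbAbA ⇒ iinbiAbAbA   [A ::= i A b A]
iinbiAbAbA ⇒ iinbiiAbAbAbA   [A ::= i A b A]
iinbiiAbAbAbA ⇒ iinbiinbAbAbA   [A ::= n]
iinbiinbAbAbA ⇒ iinbiinbnbAbA   [A ::= n]
iinbiinbnbAbA ⇒ iinbiinbnbnbA   [A ::= n]
iinbiinbnbnbA ⇒ iinbiinbnbnbn   [A ::= n]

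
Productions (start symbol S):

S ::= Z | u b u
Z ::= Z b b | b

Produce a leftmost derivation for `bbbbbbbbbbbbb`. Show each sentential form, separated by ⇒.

S ⇒ Z   [S ::= Z]
Z ⇒ Zbb   [Z ::= Z b b]
Zbb ⇒ Zbbbb   [Z ::= Z b b]
Zbbbb ⇒ Zbbbbbb   [Z ::= Z b b]
Zbbbbbb ⇒ Zbbbbbbbb   [Z ::= Z b b]
Zbbbbbbbb ⇒ Zbbbbbbbbbb   [Z ::= Z b b]
Zbbbbbbbbbb ⇒ Zbbbbbbbbbbbb   [Z ::= Z b b]
Zbbbbbbbbbbbb ⇒ bbbbbbbbbbbbb   [Z ::= b]

S ⇒ Z ⇒ Zbb ⇒ Zbbbb ⇒ Zbbbbbb ⇒ Zbbbbbbbb ⇒ Zbbbbbbbbbb ⇒ Zbbbbbbbbbbbb ⇒ bbbbbbbbbbbbb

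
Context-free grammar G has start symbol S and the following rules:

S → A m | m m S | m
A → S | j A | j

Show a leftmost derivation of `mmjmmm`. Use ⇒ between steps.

S ⇒ mmS   [S → m m S]
mmS ⇒ mmAm   [S → A m]
mmAm ⇒ mmSm   [A → S]
mmSm ⇒ mmAmm   [S → A m]
mmAmm ⇒ mmjAmm   [A → j A]
mmjAmm ⇒ mmjSmm   [A → S]
mmjSmm ⇒ mmjmmm   [S → m]

S⇒mmS⇒mmAm⇒mmSm⇒mmAmm⇒mmjAmm⇒mmjSmm⇒mmjmmm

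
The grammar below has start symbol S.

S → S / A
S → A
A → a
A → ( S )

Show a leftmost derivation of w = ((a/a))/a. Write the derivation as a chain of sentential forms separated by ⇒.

S ⇒ S/A ⇒ A/A ⇒ (S)/A ⇒ (A)/A ⇒ ((S))/A ⇒ ((S/A))/A ⇒ ((A/A))/A ⇒ ((a/A))/A ⇒ ((a/a))/A ⇒ ((a/a))/a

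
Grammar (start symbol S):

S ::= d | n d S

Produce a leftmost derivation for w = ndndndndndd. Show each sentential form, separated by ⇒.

S ⇒ ndS   [S ::= n d S]
ndS ⇒ ndndS   [S ::= n d S]
ndndS ⇒ ndndndS   [S ::= n d S]
ndndndS ⇒ ndndndndS   [S ::= n d S]
ndndndndS ⇒ ndndndndndS   [S ::= n d S]
ndndndndndS ⇒ ndndndndndd   [S ::= d]

S⇒ndS⇒ndndS⇒ndndndS⇒ndndndndS⇒ndndndndndS⇒ndndndndndd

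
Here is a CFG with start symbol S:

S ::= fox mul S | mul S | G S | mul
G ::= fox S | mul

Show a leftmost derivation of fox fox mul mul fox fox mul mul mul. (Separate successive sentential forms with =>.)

S => G S => fox S S => fox fox mul S S => fox fox mul mul S => fox fox mul mul G S => fox fox mul mul fox S S => fox fox mul mul fox fox mul S S => fox fox mul mul fox fox mul mul S => fox fox mul mul fox fox mul mul mul

S => G S   [S ::= G S]
G S => fox S S   [G ::= fox S]
fox S S => fox fox mul S S   [S ::= fox mul S]
fox fox mul S S => fox fox mul mul S   [S ::= mul]
fox fox mul mul S => fox fox mul mul G S   [S ::= G S]
fox fox mul mul G S => fox fox mul mul fox S S   [G ::= fox S]
fox fox mul mul fox S S => fox fox mul mul fox fox mul S S   [S ::= fox mul S]
fox fox mul mul fox fox mul S S => fox fox mul mul fox fox mul mul S   [S ::= mul]
fox fox mul mul fox fox mul mul S => fox fox mul mul fox fox mul mul mul   [S ::= mul]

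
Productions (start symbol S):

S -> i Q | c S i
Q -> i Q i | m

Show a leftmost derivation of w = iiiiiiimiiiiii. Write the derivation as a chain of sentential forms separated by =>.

S=>iQ=>iiQi=>iiiQii=>iiiiQiii=>iiiiiQiiii=>iiiiiiQiiiii=>iiiiiiiQiiiiii=>iiiiiiimiiiiii

S => iQ   [S -> i Q]
iQ => iiQi   [Q -> i Q i]
iiQi => iiiQii   [Q -> i Q i]
iiiQii => iiiiQiii   [Q -> i Q i]
iiiiQiii => iiiiiQiiii   [Q -> i Q i]
iiiiiQiiii => iiiiiiQiiiii   [Q -> i Q i]
iiiiiiQiiiii => iiiiiiiQiiiiii   [Q -> i Q i]
iiiiiiiQiiiiii => iiiiiiimiiiiii   [Q -> m]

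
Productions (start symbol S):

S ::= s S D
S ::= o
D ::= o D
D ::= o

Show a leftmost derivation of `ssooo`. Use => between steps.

S => sSD   [S ::= s S D]
sSD => ssSDD   [S ::= s S D]
ssSDD => ssoDD   [S ::= o]
ssoDD => ssooD   [D ::= o]
ssooD => ssooo   [D ::= o]

S=>sSD=>ssSDD=>ssoDD=>ssooD=>ssooo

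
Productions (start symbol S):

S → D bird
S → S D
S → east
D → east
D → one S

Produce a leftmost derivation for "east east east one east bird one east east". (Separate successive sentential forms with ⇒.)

S ⇒ S D ⇒ S D D ⇒ S D D D ⇒ S D D D D ⇒ east D D D D ⇒ east east D D D ⇒ east east east D D ⇒ east east east one S D ⇒ east east east one D bird D ⇒ east east east one east bird D ⇒ east east east one east bird one S ⇒ east east east one east bird one S D ⇒ east east east one east bird one east D ⇒ east east east one east bird one east east

S ⇒ S D   [S → S D]
S D ⇒ S D D   [S → S D]
S D D ⇒ S D D D   [S → S D]
S D D D ⇒ S D D D D   [S → S D]
S D D D D ⇒ east D D D D   [S → east]
east D D D D ⇒ east east D D D   [D → east]
east east D D D ⇒ east east east D D   [D → east]
east east east D D ⇒ east east east one S D   [D → one S]
east east east one S D ⇒ east east east one D bird D   [S → D bird]
east east east one D bird D ⇒ east east east one east bird D   [D → east]
east east east one east bird D ⇒ east east east one east bird one S   [D → one S]
east east east one east bird one S ⇒ east east east one east bird one S D   [S → S D]
east east east one east bird one S D ⇒ east east east one east bird one east D   [S → east]
east east east one east bird one east D ⇒ east east east one east bird one east east   [D → east]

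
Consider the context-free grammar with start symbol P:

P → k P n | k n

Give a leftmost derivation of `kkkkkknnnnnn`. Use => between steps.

P => kPn => kkPnn => kkkPnnn => kkkkPnnnn => kkkkkPnnnnn => kkkkkknnnnnn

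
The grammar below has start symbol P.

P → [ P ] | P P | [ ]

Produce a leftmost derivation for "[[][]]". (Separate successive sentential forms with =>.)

P => [P]   [P → [ P ]]
[P] => [PP]   [P → P P]
[PP] => [[]P]   [P → [ ]]
[[]P] => [[][]]   [P → [ ]]

P => [P] => [PP] => [[]P] => [[][]]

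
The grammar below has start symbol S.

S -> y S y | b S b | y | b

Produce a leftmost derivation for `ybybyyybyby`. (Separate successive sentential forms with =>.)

S => ySy => ybSby => ybySyby => ybybSbyby => ybybySybyby => ybybyyybyby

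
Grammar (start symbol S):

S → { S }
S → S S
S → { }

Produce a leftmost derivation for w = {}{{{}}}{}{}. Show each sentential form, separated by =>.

S => SS => SSS => {}SS => {}SSS => {}{S}SS => {}{{S}}SS => {}{{{}}}SS => {}{{{}}}{}S => {}{{{}}}{}{}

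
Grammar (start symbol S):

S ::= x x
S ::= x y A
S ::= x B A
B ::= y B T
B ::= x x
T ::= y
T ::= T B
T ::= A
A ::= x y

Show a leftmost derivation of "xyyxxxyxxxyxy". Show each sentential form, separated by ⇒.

S⇒xBA⇒xyBTA⇒xyyBTTA⇒xyyxxTTA⇒xyyxxTBTA⇒xyyxxABTA⇒xyyxxxyBTA⇒xyyxxxyxxTA⇒xyyxxxyxxAA⇒xyyxxxyxxxyA⇒xyyxxxyxxxyxy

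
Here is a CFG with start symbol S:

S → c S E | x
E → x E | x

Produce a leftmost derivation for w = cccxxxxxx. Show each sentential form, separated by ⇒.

S ⇒ cSE ⇒ ccSEE ⇒ cccSEEE ⇒ cccxEEE ⇒ cccxxEEE ⇒ cccxxxEEE ⇒ cccxxxxEE ⇒ cccxxxxxE ⇒ cccxxxxxx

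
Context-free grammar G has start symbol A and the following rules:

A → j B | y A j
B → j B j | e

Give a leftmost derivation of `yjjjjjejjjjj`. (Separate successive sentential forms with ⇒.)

A ⇒ yAj   [A → y A j]
yAj ⇒ yjBj   [A → j B]
yjBj ⇒ yjjBjj   [B → j B j]
yjjBjj ⇒ yjjjBjjj   [B → j B j]
yjjjBjjj ⇒ yjjjjBjjjj   [B → j B j]
yjjjjBjjjj ⇒ yjjjjjBjjjjj   [B → j B j]
yjjjjjBjjjjj ⇒ yjjjjjejjjjj   [B → e]

A ⇒ yAj ⇒ yjBj ⇒ yjjBjj ⇒ yjjjBjjj ⇒ yjjjjBjjjj ⇒ yjjjjjBjjjjj ⇒ yjjjjjejjjjj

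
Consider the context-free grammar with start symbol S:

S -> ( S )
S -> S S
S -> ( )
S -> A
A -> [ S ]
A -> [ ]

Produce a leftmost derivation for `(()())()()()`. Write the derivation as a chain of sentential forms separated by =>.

S=>SS=>SSS=>SSSS=>(S)SSS=>(SS)SSS=>(()S)SSS=>(()())SSS=>(()())()SS=>(()())()()S=>(()())()()()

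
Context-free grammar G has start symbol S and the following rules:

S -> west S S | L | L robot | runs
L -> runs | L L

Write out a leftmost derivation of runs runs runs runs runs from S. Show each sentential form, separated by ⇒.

S ⇒ L ⇒ L L ⇒ L L L ⇒ L L L L ⇒ runs L L L ⇒ runs L L L L ⇒ runs runs L L L ⇒ runs runs runs L L ⇒ runs runs runs runs L ⇒ runs runs runs runs runs

S ⇒ L   [S -> L]
L ⇒ L L   [L -> L L]
L L ⇒ L L L   [L -> L L]
L L L ⇒ L L L L   [L -> L L]
L L L L ⇒ runs L L L   [L -> runs]
runs L L L ⇒ runs L L L L   [L -> L L]
runs L L L L ⇒ runs runs L L L   [L -> runs]
runs runs L L L ⇒ runs runs runs L L   [L -> runs]
runs runs runs L L ⇒ runs runs runs runs L   [L -> runs]
runs runs runs runs L ⇒ runs runs runs runs runs   [L -> runs]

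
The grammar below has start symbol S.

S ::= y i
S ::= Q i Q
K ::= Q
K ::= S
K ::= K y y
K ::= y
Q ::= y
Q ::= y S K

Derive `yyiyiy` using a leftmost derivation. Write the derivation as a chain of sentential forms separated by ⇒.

S⇒QiQ⇒ySKiQ⇒yyiKiQ⇒yyiQiQ⇒yyiyiQ⇒yyiyiy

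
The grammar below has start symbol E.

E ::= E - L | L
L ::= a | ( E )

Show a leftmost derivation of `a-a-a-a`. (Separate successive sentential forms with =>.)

E => E-L   [E ::= E - L]
E-L => E-L-L   [E ::= E - L]
E-L-L => E-L-L-L   [E ::= E - L]
E-L-L-L => L-L-L-L   [E ::= L]
L-L-L-L => a-L-L-L   [L ::= a]
a-L-L-L => a-a-L-L   [L ::= a]
a-a-L-L => a-a-a-L   [L ::= a]
a-a-a-L => a-a-a-a   [L ::= a]

E => E-L => E-L-L => E-L-L-L => L-L-L-L => a-L-L-L => a-a-L-L => a-a-a-L => a-a-a-a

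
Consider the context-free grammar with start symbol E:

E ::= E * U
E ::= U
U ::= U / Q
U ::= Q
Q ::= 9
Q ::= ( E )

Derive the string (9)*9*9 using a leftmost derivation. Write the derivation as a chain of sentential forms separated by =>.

E => E*U   [E ::= E * U]
E*U => E*U*U   [E ::= E * U]
E*U*U => U*U*U   [E ::= U]
U*U*U => Q*U*U   [U ::= Q]
Q*U*U => (E)*U*U   [Q ::= ( E )]
(E)*U*U => (U)*U*U   [E ::= U]
(U)*U*U => (Q)*U*U   [U ::= Q]
(Q)*U*U => (9)*U*U   [Q ::= 9]
(9)*U*U => (9)*Q*U   [U ::= Q]
(9)*Q*U => (9)*9*U   [Q ::= 9]
(9)*9*U => (9)*9*Q   [U ::= Q]
(9)*9*Q => (9)*9*9   [Q ::= 9]

E=>E*U=>E*U*U=>U*U*U=>Q*U*U=>(E)*U*U=>(U)*U*U=>(Q)*U*U=>(9)*U*U=>(9)*Q*U=>(9)*9*U=>(9)*9*Q=>(9)*9*9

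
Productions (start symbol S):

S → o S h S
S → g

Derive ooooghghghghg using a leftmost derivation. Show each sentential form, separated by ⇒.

S ⇒ oShS   [S → o S h S]
oShS ⇒ ooShShS   [S → o S h S]
ooShShS ⇒ oooShShShS   [S → o S h S]
oooShShShS ⇒ ooooShShShShS   [S → o S h S]
ooooShShShShS ⇒ ooooghShShShS   [S → g]
ooooghShShShS ⇒ ooooghghShShS   [S → g]
ooooghghShShS ⇒ ooooghghghShS   [S → g]
ooooghghghShS ⇒ ooooghghghghS   [S → g]
ooooghghghghS ⇒ ooooghghghghg   [S → g]

S⇒oShS⇒ooShShS⇒oooShShShS⇒ooooShShShShS⇒ooooghShShShS⇒ooooghghShShS⇒ooooghghghShS⇒ooooghghghghS⇒ooooghghghghg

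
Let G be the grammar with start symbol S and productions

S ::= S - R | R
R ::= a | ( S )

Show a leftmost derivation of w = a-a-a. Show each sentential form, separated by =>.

S=>S-R=>S-R-R=>R-R-R=>a-R-R=>a-a-R=>a-a-a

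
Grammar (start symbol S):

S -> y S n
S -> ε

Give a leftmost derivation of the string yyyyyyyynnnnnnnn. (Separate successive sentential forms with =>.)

S => ySn => yySnn => yyySnnn => yyyySnnnn => yyyyySnnnnn => yyyyyySnnnnnn => yyyyyyySnnnnnnn => yyyyyyyySnnnnnnnn => yyyyyyyynnnnnnnn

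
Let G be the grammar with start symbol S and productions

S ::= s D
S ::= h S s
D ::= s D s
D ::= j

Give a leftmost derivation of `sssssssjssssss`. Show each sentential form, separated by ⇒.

S ⇒ sD   [S ::= s D]
sD ⇒ ssDs   [D ::= s D s]
ssDs ⇒ sssDss   [D ::= s D s]
sssDss ⇒ ssssDsss   [D ::= s D s]
ssssDsss ⇒ sssssDssss   [D ::= s D s]
sssssDssss ⇒ ssssssDsssss   [D ::= s D s]
ssssssDsssss ⇒ sssssssDssssss   [D ::= s D s]
sssssssDssssss ⇒ sssssssjssssss   [D ::= j]

S ⇒ sD ⇒ ssDs ⇒ sssDss ⇒ ssssDsss ⇒ sssssDssss ⇒ ssssssDsssss ⇒ sssssssDssssss ⇒ sssssssjssssss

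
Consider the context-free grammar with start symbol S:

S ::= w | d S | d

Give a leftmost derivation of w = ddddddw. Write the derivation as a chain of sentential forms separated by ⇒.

S ⇒ dS   [S ::= d S]
dS ⇒ ddS   [S ::= d S]
ddS ⇒ dddS   [S ::= d S]
dddS ⇒ ddddS   [S ::= d S]
ddddS ⇒ dddddS   [S ::= d S]
dddddS ⇒ ddddddS   [S ::= d S]
ddddddS ⇒ ddddddw   [S ::= w]

S ⇒ dS ⇒ ddS ⇒ dddS ⇒ ddddS ⇒ dddddS ⇒ ddddddS ⇒ ddddddw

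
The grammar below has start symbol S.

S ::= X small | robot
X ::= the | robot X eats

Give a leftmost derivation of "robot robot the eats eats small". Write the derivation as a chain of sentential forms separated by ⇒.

S ⇒ X small   [S ::= X small]
X small ⇒ robot X eats small   [X ::= robot X eats]
robot X eats small ⇒ robot robot X eats eats small   [X ::= robot X eats]
robot robot X eats eats small ⇒ robot robot the eats eats small   [X ::= the]

S ⇒ X small ⇒ robot X eats small ⇒ robot robot X eats eats small ⇒ robot robot the eats eats small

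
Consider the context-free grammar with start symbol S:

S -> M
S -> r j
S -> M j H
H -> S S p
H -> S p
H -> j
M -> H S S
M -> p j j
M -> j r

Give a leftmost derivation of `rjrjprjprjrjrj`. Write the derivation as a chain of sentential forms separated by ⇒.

S ⇒ M ⇒ HSS ⇒ SSpSS ⇒ rjSpSS ⇒ rjrjpSS ⇒ rjrjpMS ⇒ rjrjpHSSS ⇒ rjrjpSpSSS ⇒ rjrjprjpSSS ⇒ rjrjprjprjSS ⇒ rjrjprjprjrjS ⇒ rjrjprjprjrjrj

S ⇒ M   [S -> M]
M ⇒ HSS   [M -> H S S]
HSS ⇒ SSpSS   [H -> S S p]
SSpSS ⇒ rjSpSS   [S -> r j]
rjSpSS ⇒ rjrjpSS   [S -> r j]
rjrjpSS ⇒ rjrjpMS   [S -> M]
rjrjpMS ⇒ rjrjpHSSS   [M -> H S S]
rjrjpHSSS ⇒ rjrjpSpSSS   [H -> S p]
rjrjpSpSSS ⇒ rjrjprjpSSS   [S -> r j]
rjrjprjpSSS ⇒ rjrjprjprjSS   [S -> r j]
rjrjprjprjSS ⇒ rjrjprjprjrjS   [S -> r j]
rjrjprjprjrjS ⇒ rjrjprjprjrjrj   [S -> r j]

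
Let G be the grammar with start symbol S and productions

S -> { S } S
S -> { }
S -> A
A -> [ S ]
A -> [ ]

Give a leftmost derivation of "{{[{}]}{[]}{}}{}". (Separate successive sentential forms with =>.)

S=>{S}S=>{{S}S}S=>{{A}S}S=>{{[S]}S}S=>{{[{}]}S}S=>{{[{}]}{S}S}S=>{{[{}]}{A}S}S=>{{[{}]}{[]}S}S=>{{[{}]}{[]}{}}S=>{{[{}]}{[]}{}}{}

S => {S}S   [S -> { S } S]
{S}S => {{S}S}S   [S -> { S } S]
{{S}S}S => {{A}S}S   [S -> A]
{{A}S}S => {{[S]}S}S   [A -> [ S ]]
{{[S]}S}S => {{[{}]}S}S   [S -> { }]
{{[{}]}S}S => {{[{}]}{S}S}S   [S -> { S } S]
{{[{}]}{S}S}S => {{[{}]}{A}S}S   [S -> A]
{{[{}]}{A}S}S => {{[{}]}{[]}S}S   [A -> [ ]]
{{[{}]}{[]}S}S => {{[{}]}{[]}{}}S   [S -> { }]
{{[{}]}{[]}{}}S => {{[{}]}{[]}{}}{}   [S -> { }]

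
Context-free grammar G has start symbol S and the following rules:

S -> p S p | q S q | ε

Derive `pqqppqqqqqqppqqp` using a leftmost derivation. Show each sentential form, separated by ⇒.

S ⇒ pSp   [S -> p S p]
pSp ⇒ pqSqp   [S -> q S q]
pqSqp ⇒ pqqSqqp   [S -> q S q]
pqqSqqp ⇒ pqqpSpqqp   [S -> p S p]
pqqpSpqqp ⇒ pqqppSppqqp   [S -> p S p]
pqqppSppqqp ⇒ pqqppqSqppqqp   [S -> q S q]
pqqppqSqppqqp ⇒ pqqppqqSqqppqqp   [S -> q S q]
pqqppqqSqqppqqp ⇒ pqqppqqqSqqqppqqp   [S -> q S q]
pqqppqqqSqqqppqqp ⇒ pqqppqqqqqqppqqp   [S -> ε]

S⇒pSp⇒pqSqp⇒pqqSqqp⇒pqqpSpqqp⇒pqqppSppqqp⇒pqqppqSqppqqp⇒pqqppqqSqqppqqp⇒pqqppqqqSqqqppqqp⇒pqqppqqqqqqppqqp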